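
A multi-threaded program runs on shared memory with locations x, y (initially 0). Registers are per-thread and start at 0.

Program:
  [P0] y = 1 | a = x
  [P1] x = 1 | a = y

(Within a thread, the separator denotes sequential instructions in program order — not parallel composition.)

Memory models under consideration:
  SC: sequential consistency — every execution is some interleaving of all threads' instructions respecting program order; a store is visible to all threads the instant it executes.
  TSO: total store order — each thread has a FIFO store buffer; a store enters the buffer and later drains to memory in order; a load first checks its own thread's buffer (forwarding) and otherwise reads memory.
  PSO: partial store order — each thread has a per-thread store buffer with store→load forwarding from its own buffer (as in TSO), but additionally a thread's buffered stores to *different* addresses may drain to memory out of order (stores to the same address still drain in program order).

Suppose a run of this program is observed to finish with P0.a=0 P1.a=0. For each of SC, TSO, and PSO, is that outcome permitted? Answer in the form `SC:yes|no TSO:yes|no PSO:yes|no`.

outcome vector order: (P0.a,P1.a)
under SC → 0/1, 1/0, 1/1
under TSO → 0/0, 0/1, 1/0, 1/1
under PSO → 0/0, 0/1, 1/0, 1/1
target 0/0 ∈ {TSO,PSO}

SC:no TSO:yes PSO:yes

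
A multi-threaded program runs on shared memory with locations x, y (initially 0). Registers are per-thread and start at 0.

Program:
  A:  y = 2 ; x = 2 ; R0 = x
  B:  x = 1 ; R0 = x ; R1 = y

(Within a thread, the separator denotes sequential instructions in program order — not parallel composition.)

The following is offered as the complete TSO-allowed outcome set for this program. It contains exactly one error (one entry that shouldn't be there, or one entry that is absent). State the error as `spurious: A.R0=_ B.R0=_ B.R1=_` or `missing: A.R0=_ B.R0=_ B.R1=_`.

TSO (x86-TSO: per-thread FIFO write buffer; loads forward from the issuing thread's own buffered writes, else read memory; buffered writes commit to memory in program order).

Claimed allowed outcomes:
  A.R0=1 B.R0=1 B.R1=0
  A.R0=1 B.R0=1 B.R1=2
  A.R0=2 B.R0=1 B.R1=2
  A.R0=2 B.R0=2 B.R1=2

outcome vector order: (A.R0,B.R0,B.R1)
under TSO → <1 1 0>; <1 1 2>; <2 1 0>; <2 1 2>; <2 2 2>
TSO∖claimed = {<2 1 0>}

missing: A.R0=2 B.R0=1 B.R1=0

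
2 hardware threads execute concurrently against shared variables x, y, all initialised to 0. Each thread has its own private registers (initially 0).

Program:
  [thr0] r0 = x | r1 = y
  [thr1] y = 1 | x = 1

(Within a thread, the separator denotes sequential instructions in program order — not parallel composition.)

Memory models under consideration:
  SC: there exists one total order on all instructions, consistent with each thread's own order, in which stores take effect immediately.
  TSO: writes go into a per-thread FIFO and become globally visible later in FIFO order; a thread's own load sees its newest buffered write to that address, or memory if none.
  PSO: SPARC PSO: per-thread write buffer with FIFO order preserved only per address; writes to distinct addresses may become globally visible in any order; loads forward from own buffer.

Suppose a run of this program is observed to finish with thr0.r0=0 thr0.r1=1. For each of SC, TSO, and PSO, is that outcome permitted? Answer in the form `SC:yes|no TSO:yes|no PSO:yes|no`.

outcome vector order: (thr0.r0,thr0.r1)
under SC → 0/0 0/1 1/1
under TSO → 0/0 0/1 1/1
under PSO → 0/0 0/1 1/0 1/1
target 0/1 ∈ {SC,TSO,PSO}

SC:yes TSO:yes PSO:yes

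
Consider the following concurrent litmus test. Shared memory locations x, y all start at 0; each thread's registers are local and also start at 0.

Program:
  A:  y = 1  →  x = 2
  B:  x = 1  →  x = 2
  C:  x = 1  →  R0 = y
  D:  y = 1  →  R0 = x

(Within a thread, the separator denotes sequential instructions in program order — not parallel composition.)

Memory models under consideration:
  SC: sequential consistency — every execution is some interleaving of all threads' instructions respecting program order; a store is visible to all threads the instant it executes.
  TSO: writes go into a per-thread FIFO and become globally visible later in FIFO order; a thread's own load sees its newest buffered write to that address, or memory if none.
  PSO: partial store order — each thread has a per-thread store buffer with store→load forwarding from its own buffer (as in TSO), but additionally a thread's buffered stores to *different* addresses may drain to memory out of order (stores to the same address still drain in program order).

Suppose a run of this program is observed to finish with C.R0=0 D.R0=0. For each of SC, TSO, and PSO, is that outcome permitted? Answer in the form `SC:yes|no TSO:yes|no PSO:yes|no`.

outcome vector order: (C.R0,D.R0)
SC: 5 outcomes — {(0,1) (0,2) (1,0) (1,1) (1,2)}
TSO: 6 outcomes — {(0,0) (0,1) (0,2) (1,0) (1,1) (1,2)}
PSO: 6 outcomes — {(0,0) (0,1) (0,2) (1,0) (1,1) (1,2)}
target (0,0) ∈ {TSO,PSO}

SC:no TSO:yes PSO:yes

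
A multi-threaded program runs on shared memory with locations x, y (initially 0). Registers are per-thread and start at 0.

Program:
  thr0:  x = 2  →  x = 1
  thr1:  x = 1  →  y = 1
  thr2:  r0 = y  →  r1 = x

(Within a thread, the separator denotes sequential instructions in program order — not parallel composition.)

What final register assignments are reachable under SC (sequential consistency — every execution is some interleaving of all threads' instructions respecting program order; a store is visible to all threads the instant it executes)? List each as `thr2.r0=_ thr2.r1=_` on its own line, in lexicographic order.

outcome vector order: (thr2.r0,thr2.r1)
|SC outcomes| = 5

thr2.r0=0 thr2.r1=0
thr2.r0=0 thr2.r1=1
thr2.r0=0 thr2.r1=2
thr2.r0=1 thr2.r1=1
thr2.r0=1 thr2.r1=2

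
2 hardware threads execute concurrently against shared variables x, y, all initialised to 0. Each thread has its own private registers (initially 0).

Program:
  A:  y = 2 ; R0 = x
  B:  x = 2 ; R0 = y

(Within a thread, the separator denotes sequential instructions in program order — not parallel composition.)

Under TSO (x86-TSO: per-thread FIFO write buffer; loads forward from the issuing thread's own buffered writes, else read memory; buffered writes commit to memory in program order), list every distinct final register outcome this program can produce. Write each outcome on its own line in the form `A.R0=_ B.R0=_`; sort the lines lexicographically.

A.R0=0 B.R0=0
A.R0=0 B.R0=2
A.R0=2 B.R0=0
A.R0=2 B.R0=2

outcome vector order: (A.R0,B.R0)
|TSO outcomes| = 4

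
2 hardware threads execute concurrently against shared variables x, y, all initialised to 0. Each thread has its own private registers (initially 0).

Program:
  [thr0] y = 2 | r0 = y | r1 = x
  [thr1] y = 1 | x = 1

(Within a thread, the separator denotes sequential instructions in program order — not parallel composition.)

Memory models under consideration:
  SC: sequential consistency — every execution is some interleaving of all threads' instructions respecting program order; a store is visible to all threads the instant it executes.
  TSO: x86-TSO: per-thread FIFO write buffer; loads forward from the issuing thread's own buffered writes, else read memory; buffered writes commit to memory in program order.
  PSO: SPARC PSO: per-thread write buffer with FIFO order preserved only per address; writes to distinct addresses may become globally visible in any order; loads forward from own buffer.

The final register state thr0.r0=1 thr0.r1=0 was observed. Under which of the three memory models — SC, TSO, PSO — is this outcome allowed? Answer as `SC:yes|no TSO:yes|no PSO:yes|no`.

SC:yes TSO:yes PSO:yes

outcome vector order: (thr0.r0,thr0.r1)
[SC] allowed = {<1 0> <1 1> <2 0> <2 1>}
[TSO] allowed = {<1 0> <1 1> <2 0> <2 1>}
[PSO] allowed = {<1 0> <1 1> <2 0> <2 1>}
target <1 0> ∈ {SC,TSO,PSO}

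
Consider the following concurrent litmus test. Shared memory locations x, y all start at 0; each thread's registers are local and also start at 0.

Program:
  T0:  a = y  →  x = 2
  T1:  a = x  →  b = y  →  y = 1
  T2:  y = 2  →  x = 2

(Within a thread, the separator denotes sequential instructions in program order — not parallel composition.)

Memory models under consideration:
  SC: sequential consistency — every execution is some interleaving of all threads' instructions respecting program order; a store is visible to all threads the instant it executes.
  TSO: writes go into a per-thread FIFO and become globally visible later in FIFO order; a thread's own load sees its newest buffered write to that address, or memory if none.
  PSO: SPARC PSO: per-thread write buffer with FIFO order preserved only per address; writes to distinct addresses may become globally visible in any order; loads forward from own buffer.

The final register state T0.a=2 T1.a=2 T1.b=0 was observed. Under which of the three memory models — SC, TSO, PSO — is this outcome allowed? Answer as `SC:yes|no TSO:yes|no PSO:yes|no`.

SC:no TSO:no PSO:yes

outcome vector order: (T0.a,T1.a,T1.b)
SC: 10 outcomes — {<0 0 0> <0 0 2> <0 2 0> <0 2 2> <1 0 0> <1 0 2> <1 2 2> <2 0 0> <2 0 2> <2 2 2>}
TSO: 10 outcomes — {<0 0 0> <0 0 2> <0 2 0> <0 2 2> <1 0 0> <1 0 2> <1 2 2> <2 0 0> <2 0 2> <2 2 2>}
PSO: 12 outcomes — {<0 0 0> <0 0 2> <0 2 0> <0 2 2> <1 0 0> <1 0 2> <1 2 0> <1 2 2> <2 0 0> <2 0 2> <2 2 0> <2 2 2>}
target <2 2 0> ∈ {PSO}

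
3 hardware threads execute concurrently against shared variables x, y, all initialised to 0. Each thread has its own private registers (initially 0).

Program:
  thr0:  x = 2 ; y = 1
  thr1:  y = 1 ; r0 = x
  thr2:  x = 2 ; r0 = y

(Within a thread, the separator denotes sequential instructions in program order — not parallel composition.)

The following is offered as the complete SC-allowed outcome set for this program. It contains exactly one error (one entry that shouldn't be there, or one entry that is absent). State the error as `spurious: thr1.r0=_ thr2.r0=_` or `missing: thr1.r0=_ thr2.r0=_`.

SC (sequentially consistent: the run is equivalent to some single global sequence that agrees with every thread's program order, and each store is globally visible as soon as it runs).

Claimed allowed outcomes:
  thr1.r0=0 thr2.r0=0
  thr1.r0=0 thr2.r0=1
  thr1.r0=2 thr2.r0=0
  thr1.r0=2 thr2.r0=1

spurious: thr1.r0=0 thr2.r0=0

outcome vector order: (thr1.r0,thr2.r0)
[SC] allowed = {<0 1> <2 0> <2 1>}
claimed∖SC = {<0 0>}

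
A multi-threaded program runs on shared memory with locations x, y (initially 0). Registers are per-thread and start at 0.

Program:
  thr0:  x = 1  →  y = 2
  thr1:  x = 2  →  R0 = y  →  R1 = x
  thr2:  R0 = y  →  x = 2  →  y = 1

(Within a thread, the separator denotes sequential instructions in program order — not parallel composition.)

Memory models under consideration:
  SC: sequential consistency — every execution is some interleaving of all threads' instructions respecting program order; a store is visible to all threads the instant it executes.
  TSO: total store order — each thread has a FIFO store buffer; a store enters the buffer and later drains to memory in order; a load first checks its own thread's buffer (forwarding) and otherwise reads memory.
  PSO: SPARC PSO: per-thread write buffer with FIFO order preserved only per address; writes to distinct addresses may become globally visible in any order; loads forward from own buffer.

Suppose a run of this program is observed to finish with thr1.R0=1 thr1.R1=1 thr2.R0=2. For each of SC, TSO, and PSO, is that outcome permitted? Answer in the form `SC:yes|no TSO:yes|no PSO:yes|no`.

outcome vector order: (thr1.R0,thr1.R1,thr2.R0)
SC (11): (0,1,0) (0,1,2) (0,2,0) (0,2,2) (1,1,0) (1,2,0) (1,2,2) (2,1,0) (2,1,2) (2,2,0) (2,2,2)
TSO (11): (0,1,0) (0,1,2) (0,2,0) (0,2,2) (1,1,0) (1,2,0) (1,2,2) (2,1,0) (2,1,2) (2,2,0) (2,2,2)
PSO (12): (0,1,0) (0,1,2) (0,2,0) (0,2,2) (1,1,0) (1,1,2) (1,2,0) (1,2,2) (2,1,0) (2,1,2) (2,2,0) (2,2,2)
target (1,1,2) ∈ {PSO}

SC:no TSO:no PSO:yes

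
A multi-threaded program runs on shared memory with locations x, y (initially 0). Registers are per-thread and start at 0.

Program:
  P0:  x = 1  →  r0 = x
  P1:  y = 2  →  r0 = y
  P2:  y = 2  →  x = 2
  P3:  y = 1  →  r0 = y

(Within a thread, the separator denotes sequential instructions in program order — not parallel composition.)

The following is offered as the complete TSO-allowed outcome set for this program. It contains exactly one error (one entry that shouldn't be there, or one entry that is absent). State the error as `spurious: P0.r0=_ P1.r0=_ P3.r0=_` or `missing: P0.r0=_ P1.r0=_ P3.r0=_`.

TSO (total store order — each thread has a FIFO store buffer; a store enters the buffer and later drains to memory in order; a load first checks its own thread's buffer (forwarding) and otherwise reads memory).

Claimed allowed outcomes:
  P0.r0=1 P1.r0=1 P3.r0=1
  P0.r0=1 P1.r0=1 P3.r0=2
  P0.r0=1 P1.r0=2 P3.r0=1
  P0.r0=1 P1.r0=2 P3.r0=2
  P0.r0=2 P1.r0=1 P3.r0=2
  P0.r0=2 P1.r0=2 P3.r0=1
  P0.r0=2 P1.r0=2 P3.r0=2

outcome vector order: (P0.r0,P1.r0,P3.r0)
TSO: 8 outcomes — {<1 1 1>, <1 1 2>, <1 2 1>, <1 2 2>, <2 1 1>, <2 1 2>, <2 2 1>, <2 2 2>}
TSO∖claimed = {<2 1 1>}

missing: P0.r0=2 P1.r0=1 P3.r0=1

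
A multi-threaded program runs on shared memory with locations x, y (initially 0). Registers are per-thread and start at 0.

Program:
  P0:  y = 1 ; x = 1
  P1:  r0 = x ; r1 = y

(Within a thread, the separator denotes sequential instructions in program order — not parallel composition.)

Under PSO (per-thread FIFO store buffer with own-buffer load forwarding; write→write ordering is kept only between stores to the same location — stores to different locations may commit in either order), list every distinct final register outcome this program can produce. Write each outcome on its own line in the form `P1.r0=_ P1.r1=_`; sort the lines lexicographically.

P1.r0=0 P1.r1=0
P1.r0=0 P1.r1=1
P1.r0=1 P1.r1=0
P1.r0=1 P1.r1=1

outcome vector order: (P1.r0,P1.r1)
|PSO outcomes| = 4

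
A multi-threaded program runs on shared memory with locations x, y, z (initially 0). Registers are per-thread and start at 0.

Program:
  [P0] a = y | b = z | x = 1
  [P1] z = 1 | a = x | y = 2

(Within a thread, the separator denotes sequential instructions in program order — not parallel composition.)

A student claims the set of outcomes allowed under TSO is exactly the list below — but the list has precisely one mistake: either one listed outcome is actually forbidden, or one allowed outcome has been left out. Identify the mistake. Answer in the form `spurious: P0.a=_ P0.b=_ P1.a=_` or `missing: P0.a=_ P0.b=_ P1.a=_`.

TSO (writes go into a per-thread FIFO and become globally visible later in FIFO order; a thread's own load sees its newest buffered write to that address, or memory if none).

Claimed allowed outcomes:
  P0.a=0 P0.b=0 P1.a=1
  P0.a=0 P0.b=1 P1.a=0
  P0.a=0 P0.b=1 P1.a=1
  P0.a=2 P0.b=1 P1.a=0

missing: P0.a=0 P0.b=0 P1.a=0

outcome vector order: (P0.a,P0.b,P1.a)
under TSO → 000; 001; 010; 011; 210
TSO∖claimed = {000}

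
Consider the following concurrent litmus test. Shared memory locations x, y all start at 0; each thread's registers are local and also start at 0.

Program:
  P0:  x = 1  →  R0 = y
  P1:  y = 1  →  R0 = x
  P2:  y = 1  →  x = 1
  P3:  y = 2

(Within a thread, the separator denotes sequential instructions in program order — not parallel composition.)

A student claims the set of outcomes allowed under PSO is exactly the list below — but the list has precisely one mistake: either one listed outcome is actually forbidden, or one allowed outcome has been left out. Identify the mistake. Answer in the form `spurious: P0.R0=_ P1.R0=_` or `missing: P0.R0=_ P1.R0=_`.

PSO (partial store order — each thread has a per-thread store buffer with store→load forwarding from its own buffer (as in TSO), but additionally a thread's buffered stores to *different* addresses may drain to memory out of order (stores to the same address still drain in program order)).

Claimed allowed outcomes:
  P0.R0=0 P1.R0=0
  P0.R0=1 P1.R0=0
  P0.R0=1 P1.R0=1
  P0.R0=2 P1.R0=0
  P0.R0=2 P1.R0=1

outcome vector order: (P0.R0,P1.R0)
PSO: 6 outcomes — {00; 01; 10; 11; 20; 21}
PSO∖claimed = {01}

missing: P0.R0=0 P1.R0=1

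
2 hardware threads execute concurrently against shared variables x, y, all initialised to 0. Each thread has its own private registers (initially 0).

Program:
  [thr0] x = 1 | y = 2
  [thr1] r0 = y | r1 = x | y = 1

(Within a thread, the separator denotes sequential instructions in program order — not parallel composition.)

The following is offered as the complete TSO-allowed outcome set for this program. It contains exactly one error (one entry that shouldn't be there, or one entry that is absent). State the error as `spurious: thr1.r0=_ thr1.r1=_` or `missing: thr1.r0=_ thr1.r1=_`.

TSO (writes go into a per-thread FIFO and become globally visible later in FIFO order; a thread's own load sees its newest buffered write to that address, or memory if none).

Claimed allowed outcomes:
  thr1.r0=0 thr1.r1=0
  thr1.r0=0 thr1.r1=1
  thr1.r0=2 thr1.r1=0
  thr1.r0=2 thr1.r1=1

outcome vector order: (thr1.r0,thr1.r1)
[TSO] allowed = {0/0 0/1 2/1}
claimed∖TSO = {2/0}

spurious: thr1.r0=2 thr1.r1=0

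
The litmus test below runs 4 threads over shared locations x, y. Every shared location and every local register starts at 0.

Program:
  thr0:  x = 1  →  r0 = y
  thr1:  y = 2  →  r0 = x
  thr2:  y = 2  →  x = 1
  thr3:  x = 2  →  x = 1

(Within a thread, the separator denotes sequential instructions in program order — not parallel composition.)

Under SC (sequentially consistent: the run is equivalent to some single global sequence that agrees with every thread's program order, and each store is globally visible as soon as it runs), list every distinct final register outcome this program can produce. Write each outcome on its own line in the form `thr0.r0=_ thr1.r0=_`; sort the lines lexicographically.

outcome vector order: (thr0.r0,thr1.r0)
|SC outcomes| = 5

thr0.r0=0 thr1.r0=1
thr0.r0=0 thr1.r0=2
thr0.r0=2 thr1.r0=0
thr0.r0=2 thr1.r0=1
thr0.r0=2 thr1.r0=2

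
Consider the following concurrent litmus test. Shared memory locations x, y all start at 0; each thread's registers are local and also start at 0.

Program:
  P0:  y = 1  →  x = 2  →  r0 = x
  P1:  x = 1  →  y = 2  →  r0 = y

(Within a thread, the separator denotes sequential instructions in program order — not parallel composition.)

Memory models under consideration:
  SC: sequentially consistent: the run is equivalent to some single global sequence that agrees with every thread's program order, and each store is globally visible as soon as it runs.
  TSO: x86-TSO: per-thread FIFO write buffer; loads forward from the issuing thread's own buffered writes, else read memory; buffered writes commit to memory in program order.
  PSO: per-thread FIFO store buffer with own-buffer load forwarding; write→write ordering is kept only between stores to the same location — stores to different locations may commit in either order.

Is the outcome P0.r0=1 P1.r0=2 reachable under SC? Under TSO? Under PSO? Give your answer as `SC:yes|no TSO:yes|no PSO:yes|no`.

SC:yes TSO:yes PSO:yes

outcome vector order: (P0.r0,P1.r0)
[SC] allowed = {12 21 22}
[TSO] allowed = {12 21 22}
[PSO] allowed = {11 12 21 22}
target 12 ∈ {SC,TSO,PSO}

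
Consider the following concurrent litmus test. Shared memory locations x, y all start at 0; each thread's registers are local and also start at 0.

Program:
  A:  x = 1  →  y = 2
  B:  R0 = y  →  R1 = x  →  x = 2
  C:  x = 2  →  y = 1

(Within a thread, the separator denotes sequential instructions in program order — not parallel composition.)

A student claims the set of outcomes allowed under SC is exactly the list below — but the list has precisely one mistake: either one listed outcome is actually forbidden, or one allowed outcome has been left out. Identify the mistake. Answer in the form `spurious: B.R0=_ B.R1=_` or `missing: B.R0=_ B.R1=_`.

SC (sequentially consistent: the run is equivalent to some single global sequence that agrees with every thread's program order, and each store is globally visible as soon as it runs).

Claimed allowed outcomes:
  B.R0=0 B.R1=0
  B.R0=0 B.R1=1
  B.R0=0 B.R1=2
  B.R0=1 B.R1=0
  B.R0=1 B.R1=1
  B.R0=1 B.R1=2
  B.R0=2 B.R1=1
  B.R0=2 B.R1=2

spurious: B.R0=1 B.R1=0

outcome vector order: (B.R0,B.R1)
[SC] allowed = {(0,0) (0,1) (0,2) (1,1) (1,2) (2,1) (2,2)}
claimed∖SC = {(1,0)}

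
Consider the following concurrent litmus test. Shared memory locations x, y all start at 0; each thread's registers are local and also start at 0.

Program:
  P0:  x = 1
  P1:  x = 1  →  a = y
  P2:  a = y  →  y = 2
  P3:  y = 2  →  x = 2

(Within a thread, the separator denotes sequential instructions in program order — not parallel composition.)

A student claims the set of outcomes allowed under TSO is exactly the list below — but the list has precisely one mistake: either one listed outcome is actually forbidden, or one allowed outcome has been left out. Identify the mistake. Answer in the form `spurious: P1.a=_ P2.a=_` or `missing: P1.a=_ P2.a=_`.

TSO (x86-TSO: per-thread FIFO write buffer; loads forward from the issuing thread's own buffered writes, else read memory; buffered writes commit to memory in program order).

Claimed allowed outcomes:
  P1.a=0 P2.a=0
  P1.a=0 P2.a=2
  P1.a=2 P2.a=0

outcome vector order: (P1.a,P2.a)
TSO: 4 outcomes — {(0,0) (0,2) (2,0) (2,2)}
TSO∖claimed = {(2,2)}

missing: P1.a=2 P2.a=2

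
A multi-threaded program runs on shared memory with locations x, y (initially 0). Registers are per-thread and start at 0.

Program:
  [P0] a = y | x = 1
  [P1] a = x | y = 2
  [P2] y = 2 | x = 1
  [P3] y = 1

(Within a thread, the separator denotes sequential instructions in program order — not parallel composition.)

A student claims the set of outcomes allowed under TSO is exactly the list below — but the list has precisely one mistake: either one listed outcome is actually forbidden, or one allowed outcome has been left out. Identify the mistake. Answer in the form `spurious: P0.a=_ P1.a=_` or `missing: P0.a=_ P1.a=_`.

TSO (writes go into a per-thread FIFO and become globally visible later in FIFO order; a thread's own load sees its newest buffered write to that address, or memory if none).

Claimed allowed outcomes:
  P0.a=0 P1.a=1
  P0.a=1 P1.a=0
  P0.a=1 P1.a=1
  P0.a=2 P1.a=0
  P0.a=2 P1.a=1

missing: P0.a=0 P1.a=0

outcome vector order: (P0.a,P1.a)
TSO: 6 outcomes — {<0 0> <0 1> <1 0> <1 1> <2 0> <2 1>}
TSO∖claimed = {<0 0>}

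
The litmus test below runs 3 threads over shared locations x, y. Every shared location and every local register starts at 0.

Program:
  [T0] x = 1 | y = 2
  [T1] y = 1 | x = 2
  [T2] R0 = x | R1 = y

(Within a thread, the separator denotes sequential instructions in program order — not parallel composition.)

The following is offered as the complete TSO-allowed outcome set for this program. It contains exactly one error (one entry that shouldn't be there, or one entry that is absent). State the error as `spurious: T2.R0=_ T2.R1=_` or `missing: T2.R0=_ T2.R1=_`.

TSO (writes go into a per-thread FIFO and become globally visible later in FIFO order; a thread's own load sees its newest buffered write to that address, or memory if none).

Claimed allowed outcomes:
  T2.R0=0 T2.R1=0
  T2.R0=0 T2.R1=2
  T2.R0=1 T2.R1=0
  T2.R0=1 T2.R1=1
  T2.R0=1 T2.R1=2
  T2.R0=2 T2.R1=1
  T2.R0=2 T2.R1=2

outcome vector order: (T2.R0,T2.R1)
TSO: 8 outcomes — {(0,0), (0,1), (0,2), (1,0), (1,1), (1,2), (2,1), (2,2)}
TSO∖claimed = {(0,1)}

missing: T2.R0=0 T2.R1=1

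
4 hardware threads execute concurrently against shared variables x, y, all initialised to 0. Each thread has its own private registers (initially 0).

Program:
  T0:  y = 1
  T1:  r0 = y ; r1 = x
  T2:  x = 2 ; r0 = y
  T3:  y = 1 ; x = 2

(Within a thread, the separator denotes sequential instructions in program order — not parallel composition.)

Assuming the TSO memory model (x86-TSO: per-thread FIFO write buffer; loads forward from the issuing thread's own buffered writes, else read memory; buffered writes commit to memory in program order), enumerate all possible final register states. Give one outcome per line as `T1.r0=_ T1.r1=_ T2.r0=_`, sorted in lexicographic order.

outcome vector order: (T1.r0,T1.r1,T2.r0)
|TSO outcomes| = 8

T1.r0=0 T1.r1=0 T2.r0=0
T1.r0=0 T1.r1=0 T2.r0=1
T1.r0=0 T1.r1=2 T2.r0=0
T1.r0=0 T1.r1=2 T2.r0=1
T1.r0=1 T1.r1=0 T2.r0=0
T1.r0=1 T1.r1=0 T2.r0=1
T1.r0=1 T1.r1=2 T2.r0=0
T1.r0=1 T1.r1=2 T2.r0=1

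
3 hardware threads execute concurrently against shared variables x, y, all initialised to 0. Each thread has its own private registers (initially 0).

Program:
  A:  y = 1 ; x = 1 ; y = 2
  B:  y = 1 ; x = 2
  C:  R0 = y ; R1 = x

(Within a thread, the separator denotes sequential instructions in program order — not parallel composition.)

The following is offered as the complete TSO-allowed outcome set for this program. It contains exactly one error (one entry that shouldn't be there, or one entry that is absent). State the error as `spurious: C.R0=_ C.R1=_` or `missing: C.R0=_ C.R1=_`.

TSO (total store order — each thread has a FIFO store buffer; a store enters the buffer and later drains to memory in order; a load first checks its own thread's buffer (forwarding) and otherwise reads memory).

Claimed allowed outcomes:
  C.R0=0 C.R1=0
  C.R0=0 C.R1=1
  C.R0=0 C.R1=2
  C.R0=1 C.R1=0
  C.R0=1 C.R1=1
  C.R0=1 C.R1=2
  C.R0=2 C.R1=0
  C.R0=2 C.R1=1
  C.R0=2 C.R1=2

outcome vector order: (C.R0,C.R1)
under TSO → <0 0> <0 1> <0 2> <1 0> <1 1> <1 2> <2 1> <2 2>
claimed∖TSO = {<2 0>}

spurious: C.R0=2 C.R1=0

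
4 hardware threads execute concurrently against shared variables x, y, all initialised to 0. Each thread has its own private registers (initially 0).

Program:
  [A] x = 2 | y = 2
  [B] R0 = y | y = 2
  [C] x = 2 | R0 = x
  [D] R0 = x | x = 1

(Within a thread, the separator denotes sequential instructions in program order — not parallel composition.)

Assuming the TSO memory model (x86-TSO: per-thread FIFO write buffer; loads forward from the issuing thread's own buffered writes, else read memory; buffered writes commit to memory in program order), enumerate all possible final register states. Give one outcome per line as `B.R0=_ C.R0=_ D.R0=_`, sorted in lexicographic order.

outcome vector order: (B.R0,C.R0,D.R0)
|TSO outcomes| = 8

B.R0=0 C.R0=1 D.R0=0
B.R0=0 C.R0=1 D.R0=2
B.R0=0 C.R0=2 D.R0=0
B.R0=0 C.R0=2 D.R0=2
B.R0=2 C.R0=1 D.R0=0
B.R0=2 C.R0=1 D.R0=2
B.R0=2 C.R0=2 D.R0=0
B.R0=2 C.R0=2 D.R0=2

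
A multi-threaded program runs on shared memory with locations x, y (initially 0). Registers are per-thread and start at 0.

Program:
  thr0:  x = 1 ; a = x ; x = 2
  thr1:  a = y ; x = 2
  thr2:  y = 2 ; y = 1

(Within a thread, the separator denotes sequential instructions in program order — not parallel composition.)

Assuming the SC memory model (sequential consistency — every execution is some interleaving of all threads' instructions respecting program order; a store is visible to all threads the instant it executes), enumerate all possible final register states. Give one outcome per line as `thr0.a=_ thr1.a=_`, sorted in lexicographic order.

thr0.a=1 thr1.a=0
thr0.a=1 thr1.a=1
thr0.a=1 thr1.a=2
thr0.a=2 thr1.a=0
thr0.a=2 thr1.a=1
thr0.a=2 thr1.a=2

outcome vector order: (thr0.a,thr1.a)
|SC outcomes| = 6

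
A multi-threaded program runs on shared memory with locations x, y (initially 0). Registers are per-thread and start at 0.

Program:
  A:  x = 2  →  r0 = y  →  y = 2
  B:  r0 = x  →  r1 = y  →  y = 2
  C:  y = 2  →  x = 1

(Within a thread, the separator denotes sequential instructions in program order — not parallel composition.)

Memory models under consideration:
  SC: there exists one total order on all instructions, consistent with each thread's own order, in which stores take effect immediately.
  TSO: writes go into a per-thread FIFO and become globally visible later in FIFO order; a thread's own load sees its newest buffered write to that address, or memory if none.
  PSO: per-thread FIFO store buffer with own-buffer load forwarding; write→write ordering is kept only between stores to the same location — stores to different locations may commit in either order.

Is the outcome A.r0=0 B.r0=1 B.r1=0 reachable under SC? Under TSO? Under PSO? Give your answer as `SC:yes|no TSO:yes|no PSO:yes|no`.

SC:no TSO:no PSO:yes

outcome vector order: (A.r0,B.r0,B.r1)
SC (10): 000; 002; 012; 020; 022; 200; 202; 212; 220; 222
TSO (10): 000; 002; 012; 020; 022; 200; 202; 212; 220; 222
PSO (12): 000; 002; 010; 012; 020; 022; 200; 202; 210; 212; 220; 222
target 010 ∈ {PSO}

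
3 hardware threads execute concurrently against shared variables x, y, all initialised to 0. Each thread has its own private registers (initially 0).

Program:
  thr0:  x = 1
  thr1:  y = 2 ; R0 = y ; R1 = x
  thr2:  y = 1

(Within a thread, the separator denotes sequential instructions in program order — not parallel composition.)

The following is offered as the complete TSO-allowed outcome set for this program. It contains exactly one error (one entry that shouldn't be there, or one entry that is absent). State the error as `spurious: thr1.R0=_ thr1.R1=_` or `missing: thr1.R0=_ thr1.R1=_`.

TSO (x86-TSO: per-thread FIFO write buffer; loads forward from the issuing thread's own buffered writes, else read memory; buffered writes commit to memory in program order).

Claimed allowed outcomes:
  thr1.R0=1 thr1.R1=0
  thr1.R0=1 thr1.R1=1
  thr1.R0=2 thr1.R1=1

missing: thr1.R0=2 thr1.R1=0

outcome vector order: (thr1.R0,thr1.R1)
under TSO → 1/0, 1/1, 2/0, 2/1
TSO∖claimed = {2/0}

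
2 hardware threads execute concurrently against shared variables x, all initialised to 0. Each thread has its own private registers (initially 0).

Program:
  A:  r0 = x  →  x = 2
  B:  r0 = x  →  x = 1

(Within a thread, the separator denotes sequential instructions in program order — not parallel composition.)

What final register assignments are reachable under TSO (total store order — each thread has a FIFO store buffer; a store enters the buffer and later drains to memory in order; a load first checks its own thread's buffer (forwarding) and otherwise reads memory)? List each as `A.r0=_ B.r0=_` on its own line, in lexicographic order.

A.r0=0 B.r0=0
A.r0=0 B.r0=2
A.r0=1 B.r0=0

outcome vector order: (A.r0,B.r0)
|TSO outcomes| = 3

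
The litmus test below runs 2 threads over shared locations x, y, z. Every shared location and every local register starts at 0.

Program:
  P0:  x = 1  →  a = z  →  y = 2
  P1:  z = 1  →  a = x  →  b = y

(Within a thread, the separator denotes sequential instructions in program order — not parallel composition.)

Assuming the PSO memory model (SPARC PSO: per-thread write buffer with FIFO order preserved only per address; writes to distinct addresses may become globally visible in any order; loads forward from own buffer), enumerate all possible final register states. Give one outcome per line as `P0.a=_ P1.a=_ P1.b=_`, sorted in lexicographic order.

outcome vector order: (P0.a,P1.a,P1.b)
|PSO outcomes| = 8

P0.a=0 P1.a=0 P1.b=0
P0.a=0 P1.a=0 P1.b=2
P0.a=0 P1.a=1 P1.b=0
P0.a=0 P1.a=1 P1.b=2
P0.a=1 P1.a=0 P1.b=0
P0.a=1 P1.a=0 P1.b=2
P0.a=1 P1.a=1 P1.b=0
P0.a=1 P1.a=1 P1.b=2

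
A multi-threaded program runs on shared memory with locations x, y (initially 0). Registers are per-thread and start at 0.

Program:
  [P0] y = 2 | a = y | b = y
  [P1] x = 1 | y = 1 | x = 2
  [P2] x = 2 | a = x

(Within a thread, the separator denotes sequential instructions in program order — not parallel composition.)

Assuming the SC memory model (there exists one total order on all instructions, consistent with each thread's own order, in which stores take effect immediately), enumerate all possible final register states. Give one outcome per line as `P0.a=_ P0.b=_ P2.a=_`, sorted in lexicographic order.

outcome vector order: (P0.a,P0.b,P2.a)
|SC outcomes| = 6

P0.a=1 P0.b=1 P2.a=1
P0.a=1 P0.b=1 P2.a=2
P0.a=2 P0.b=1 P2.a=1
P0.a=2 P0.b=1 P2.a=2
P0.a=2 P0.b=2 P2.a=1
P0.a=2 P0.b=2 P2.a=2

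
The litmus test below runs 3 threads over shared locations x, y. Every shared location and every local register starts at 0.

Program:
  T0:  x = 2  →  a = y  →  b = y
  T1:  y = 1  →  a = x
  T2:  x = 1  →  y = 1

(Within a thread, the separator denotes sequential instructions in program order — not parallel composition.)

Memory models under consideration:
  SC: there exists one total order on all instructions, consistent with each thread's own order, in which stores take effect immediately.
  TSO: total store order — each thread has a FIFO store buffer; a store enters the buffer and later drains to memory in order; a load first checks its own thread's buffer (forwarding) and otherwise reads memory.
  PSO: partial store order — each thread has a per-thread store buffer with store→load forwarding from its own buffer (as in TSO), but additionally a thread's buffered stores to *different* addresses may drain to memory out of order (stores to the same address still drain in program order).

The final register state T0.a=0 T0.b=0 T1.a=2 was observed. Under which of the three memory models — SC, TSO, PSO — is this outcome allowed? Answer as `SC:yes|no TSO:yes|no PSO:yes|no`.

SC:yes TSO:yes PSO:yes

outcome vector order: (T0.a,T0.b,T1.a)
[SC] allowed = {0/0/1, 0/0/2, 0/1/1, 0/1/2, 1/1/0, 1/1/1, 1/1/2}
[TSO] allowed = {0/0/0, 0/0/1, 0/0/2, 0/1/0, 0/1/1, 0/1/2, 1/1/0, 1/1/1, 1/1/2}
[PSO] allowed = {0/0/0, 0/0/1, 0/0/2, 0/1/0, 0/1/1, 0/1/2, 1/1/0, 1/1/1, 1/1/2}
target 0/0/2 ∈ {SC,TSO,PSO}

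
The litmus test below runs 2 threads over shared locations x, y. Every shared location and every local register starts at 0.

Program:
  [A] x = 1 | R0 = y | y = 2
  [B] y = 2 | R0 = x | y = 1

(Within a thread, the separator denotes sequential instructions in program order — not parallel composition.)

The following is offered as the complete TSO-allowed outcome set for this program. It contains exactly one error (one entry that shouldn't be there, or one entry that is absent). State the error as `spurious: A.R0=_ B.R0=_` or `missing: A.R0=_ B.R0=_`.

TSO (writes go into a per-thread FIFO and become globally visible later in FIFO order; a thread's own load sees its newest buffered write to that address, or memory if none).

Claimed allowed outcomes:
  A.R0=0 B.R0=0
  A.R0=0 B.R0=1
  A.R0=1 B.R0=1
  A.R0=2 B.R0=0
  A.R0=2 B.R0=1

outcome vector order: (A.R0,B.R0)
[TSO] allowed = {00; 01; 10; 11; 20; 21}
TSO∖claimed = {10}

missing: A.R0=1 B.R0=0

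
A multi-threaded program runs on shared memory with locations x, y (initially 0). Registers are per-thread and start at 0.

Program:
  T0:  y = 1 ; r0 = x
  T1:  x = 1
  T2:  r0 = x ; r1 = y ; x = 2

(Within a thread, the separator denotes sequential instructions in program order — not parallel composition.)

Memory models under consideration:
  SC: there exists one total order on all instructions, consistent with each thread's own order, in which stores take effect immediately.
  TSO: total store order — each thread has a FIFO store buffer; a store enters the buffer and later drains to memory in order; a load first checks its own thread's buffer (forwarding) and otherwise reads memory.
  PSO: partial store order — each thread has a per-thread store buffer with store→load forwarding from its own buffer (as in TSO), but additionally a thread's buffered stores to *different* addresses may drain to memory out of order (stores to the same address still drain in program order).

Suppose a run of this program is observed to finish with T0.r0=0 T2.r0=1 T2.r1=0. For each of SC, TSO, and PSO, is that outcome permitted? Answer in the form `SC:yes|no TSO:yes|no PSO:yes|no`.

outcome vector order: (T0.r0,T2.r0,T2.r1)
SC (11): <0 0 0>; <0 0 1>; <0 1 1>; <1 0 0>; <1 0 1>; <1 1 0>; <1 1 1>; <2 0 0>; <2 0 1>; <2 1 0>; <2 1 1>
TSO (12): <0 0 0>; <0 0 1>; <0 1 0>; <0 1 1>; <1 0 0>; <1 0 1>; <1 1 0>; <1 1 1>; <2 0 0>; <2 0 1>; <2 1 0>; <2 1 1>
PSO (12): <0 0 0>; <0 0 1>; <0 1 0>; <0 1 1>; <1 0 0>; <1 0 1>; <1 1 0>; <1 1 1>; <2 0 0>; <2 0 1>; <2 1 0>; <2 1 1>
target <0 1 0> ∈ {TSO,PSO}

SC:no TSO:yes PSO:yes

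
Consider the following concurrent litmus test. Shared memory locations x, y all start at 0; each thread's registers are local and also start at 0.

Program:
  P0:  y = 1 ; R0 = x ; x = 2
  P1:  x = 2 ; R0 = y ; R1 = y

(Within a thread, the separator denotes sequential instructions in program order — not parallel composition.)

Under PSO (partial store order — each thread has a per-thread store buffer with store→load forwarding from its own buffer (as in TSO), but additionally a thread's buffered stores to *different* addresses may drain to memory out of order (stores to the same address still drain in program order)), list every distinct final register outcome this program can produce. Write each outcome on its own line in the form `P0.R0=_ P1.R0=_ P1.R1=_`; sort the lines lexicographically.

outcome vector order: (P0.R0,P1.R0,P1.R1)
|PSO outcomes| = 6

P0.R0=0 P1.R0=0 P1.R1=0
P0.R0=0 P1.R0=0 P1.R1=1
P0.R0=0 P1.R0=1 P1.R1=1
P0.R0=2 P1.R0=0 P1.R1=0
P0.R0=2 P1.R0=0 P1.R1=1
P0.R0=2 P1.R0=1 P1.R1=1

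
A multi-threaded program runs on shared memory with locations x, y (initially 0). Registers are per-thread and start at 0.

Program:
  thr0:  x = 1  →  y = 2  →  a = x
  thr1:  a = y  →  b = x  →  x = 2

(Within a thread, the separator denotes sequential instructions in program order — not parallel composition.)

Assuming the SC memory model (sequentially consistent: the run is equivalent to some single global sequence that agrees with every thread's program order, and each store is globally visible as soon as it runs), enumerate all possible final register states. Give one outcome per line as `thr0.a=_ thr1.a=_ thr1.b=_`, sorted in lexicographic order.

outcome vector order: (thr0.a,thr1.a,thr1.b)
|SC outcomes| = 6

thr0.a=1 thr1.a=0 thr1.b=0
thr0.a=1 thr1.a=0 thr1.b=1
thr0.a=1 thr1.a=2 thr1.b=1
thr0.a=2 thr1.a=0 thr1.b=0
thr0.a=2 thr1.a=0 thr1.b=1
thr0.a=2 thr1.a=2 thr1.b=1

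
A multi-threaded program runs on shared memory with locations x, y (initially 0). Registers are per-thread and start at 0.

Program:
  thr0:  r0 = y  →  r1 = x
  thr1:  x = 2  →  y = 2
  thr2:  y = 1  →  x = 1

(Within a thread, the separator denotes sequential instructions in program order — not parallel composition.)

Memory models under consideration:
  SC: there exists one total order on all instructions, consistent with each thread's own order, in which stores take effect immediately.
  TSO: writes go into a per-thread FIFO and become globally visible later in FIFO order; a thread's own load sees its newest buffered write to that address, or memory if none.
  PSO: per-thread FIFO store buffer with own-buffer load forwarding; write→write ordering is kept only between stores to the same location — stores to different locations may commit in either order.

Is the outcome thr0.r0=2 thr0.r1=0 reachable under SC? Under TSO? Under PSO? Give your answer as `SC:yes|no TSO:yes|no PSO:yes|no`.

SC:no TSO:no PSO:yes

outcome vector order: (thr0.r0,thr0.r1)
under SC → 00; 01; 02; 10; 11; 12; 21; 22
under TSO → 00; 01; 02; 10; 11; 12; 21; 22
under PSO → 00; 01; 02; 10; 11; 12; 20; 21; 22
target 20 ∈ {PSO}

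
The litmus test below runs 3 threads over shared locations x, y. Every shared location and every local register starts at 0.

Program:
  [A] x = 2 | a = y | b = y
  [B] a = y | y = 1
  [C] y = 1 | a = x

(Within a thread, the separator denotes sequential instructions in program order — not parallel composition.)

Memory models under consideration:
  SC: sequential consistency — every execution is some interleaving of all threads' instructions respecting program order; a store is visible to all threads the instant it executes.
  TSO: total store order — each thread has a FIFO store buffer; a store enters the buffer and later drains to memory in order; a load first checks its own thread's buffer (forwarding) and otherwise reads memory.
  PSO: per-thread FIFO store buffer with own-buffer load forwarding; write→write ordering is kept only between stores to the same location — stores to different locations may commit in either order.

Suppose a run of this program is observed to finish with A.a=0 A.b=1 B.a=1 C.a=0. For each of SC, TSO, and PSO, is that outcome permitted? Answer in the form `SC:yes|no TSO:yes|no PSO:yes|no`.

SC:no TSO:yes PSO:yes

outcome vector order: (A.a,A.b,B.a,C.a)
SC (8): 0/0/0/2 0/0/1/2 0/1/0/2 0/1/1/2 1/1/0/0 1/1/0/2 1/1/1/0 1/1/1/2
TSO (12): 0/0/0/0 0/0/0/2 0/0/1/0 0/0/1/2 0/1/0/0 0/1/0/2 0/1/1/0 0/1/1/2 1/1/0/0 1/1/0/2 1/1/1/0 1/1/1/2
PSO (12): 0/0/0/0 0/0/0/2 0/0/1/0 0/0/1/2 0/1/0/0 0/1/0/2 0/1/1/0 0/1/1/2 1/1/0/0 1/1/0/2 1/1/1/0 1/1/1/2
target 0/1/1/0 ∈ {TSO,PSO}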